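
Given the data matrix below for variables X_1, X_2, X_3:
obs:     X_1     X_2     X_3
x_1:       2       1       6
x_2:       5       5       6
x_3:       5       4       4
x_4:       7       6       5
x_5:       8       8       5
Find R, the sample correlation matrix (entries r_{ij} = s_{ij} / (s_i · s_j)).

Step 1 — column means:
  mean(X_1) = (2 + 5 + 5 + 7 + 8) / 5 = 27/5 = 5.4
  mean(X_2) = (1 + 5 + 4 + 6 + 8) / 5 = 24/5 = 4.8
  mean(X_3) = (6 + 6 + 4 + 5 + 5) / 5 = 26/5 = 5.2

Step 2 — sample variances and covariances s[i,j] = (1/(n-1)) · Σ_k (x_{k,i} - mean_i) · (x_{k,j} - mean_j), with n-1 = 4:
  s[X_1,X_1] = ((-3.4)·(-3.4) + (-0.4)·(-0.4) + (-0.4)·(-0.4) + (1.6)·(1.6) + (2.6)·(2.6)) / 4 = 21.2/4 = 5.3
  s[X_1,X_2] = ((-3.4)·(-3.8) + (-0.4)·(0.2) + (-0.4)·(-0.8) + (1.6)·(1.2) + (2.6)·(3.2)) / 4 = 23.4/4 = 5.85
  s[X_1,X_3] = ((-3.4)·(0.8) + (-0.4)·(0.8) + (-0.4)·(-1.2) + (1.6)·(-0.2) + (2.6)·(-0.2)) / 4 = -3.4/4 = -0.85
  s[X_2,X_2] = ((-3.8)·(-3.8) + (0.2)·(0.2) + (-0.8)·(-0.8) + (1.2)·(1.2) + (3.2)·(3.2)) / 4 = 26.8/4 = 6.7
  s[X_2,X_3] = ((-3.8)·(0.8) + (0.2)·(0.8) + (-0.8)·(-1.2) + (1.2)·(-0.2) + (3.2)·(-0.2)) / 4 = -2.8/4 = -0.7
  s[X_3,X_3] = ((0.8)·(0.8) + (0.8)·(0.8) + (-1.2)·(-1.2) + (-0.2)·(-0.2) + (-0.2)·(-0.2)) / 4 = 2.8/4 = 0.7
  Sample standard deviations s_i = √(s[i,i]):
  s(X_1) = √(5.3) = 2.3022
  s(X_2) = √(6.7) = 2.5884
  s(X_3) = √(0.7) = 0.8367

Step 3 — r_{ij} = s_{ij} / (s_i · s_j):
  r[X_1,X_1] = 1 (diagonal).
  r[X_1,X_2] = 5.85 / (2.3022 · 2.5884) = 5.85 / 5.959 = 0.9817
  r[X_1,X_3] = -0.85 / (2.3022 · 0.8367) = -0.85 / 1.9261 = -0.4413
  r[X_2,X_2] = 1 (diagonal).
  r[X_2,X_3] = -0.7 / (2.5884 · 0.8367) = -0.7 / 2.1656 = -0.3232
  r[X_3,X_3] = 1 (diagonal).

R is symmetric with unit diagonal. Assembling:

R = [[1, 0.9817, -0.4413],
 [0.9817, 1, -0.3232],
 [-0.4413, -0.3232, 1]]


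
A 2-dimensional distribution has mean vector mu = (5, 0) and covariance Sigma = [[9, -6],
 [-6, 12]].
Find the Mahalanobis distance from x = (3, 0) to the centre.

Step 1 — centre the observation: (x - mu) = (-2, 0).

Step 2 — invert Sigma. det(Sigma) = 9·12 - (-6)² = 72.
  Sigma^{-1} = (1/det) · [[d, -b], [-b, a]] = [[0.1667, 0.0833],
 [0.0833, 0.125]].

Step 3 — form the quadratic (x - mu)^T · Sigma^{-1} · (x - mu):
  Sigma^{-1} · (x - mu) = (-0.3333, -0.1667).
  (x - mu)^T · [Sigma^{-1} · (x - mu)] = (-2)·(-0.3333) + (0)·(-0.1667) = 0.6667.

Step 4 — take square root: d = √(0.6667) ≈ 0.8165.

d(x, mu) = √(0.6667) ≈ 0.8165


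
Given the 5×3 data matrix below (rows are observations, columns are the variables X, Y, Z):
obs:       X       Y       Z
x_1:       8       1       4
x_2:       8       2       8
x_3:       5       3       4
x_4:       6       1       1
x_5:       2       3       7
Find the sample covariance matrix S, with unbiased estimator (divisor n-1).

Step 1 — column means:
  mean(X) = (8 + 8 + 5 + 6 + 2) / 5 = 29/5 = 5.8
  mean(Y) = (1 + 2 + 3 + 1 + 3) / 5 = 10/5 = 2
  mean(Z) = (4 + 8 + 4 + 1 + 7) / 5 = 24/5 = 4.8

Step 2 — sample covariance S[i,j] = (1/(n-1)) · Σ_k (x_{k,i} - mean_i) · (x_{k,j} - mean_j), with n-1 = 4.
  S[X,X] = ((2.2)·(2.2) + (2.2)·(2.2) + (-0.8)·(-0.8) + (0.2)·(0.2) + (-3.8)·(-3.8)) / 4 = 24.8/4 = 6.2
  S[X,Y] = ((2.2)·(-1) + (2.2)·(0) + (-0.8)·(1) + (0.2)·(-1) + (-3.8)·(1)) / 4 = -7/4 = -1.75
  S[X,Z] = ((2.2)·(-0.8) + (2.2)·(3.2) + (-0.8)·(-0.8) + (0.2)·(-3.8) + (-3.8)·(2.2)) / 4 = -3.2/4 = -0.8
  S[Y,Y] = ((-1)·(-1) + (0)·(0) + (1)·(1) + (-1)·(-1) + (1)·(1)) / 4 = 4/4 = 1
  S[Y,Z] = ((-1)·(-0.8) + (0)·(3.2) + (1)·(-0.8) + (-1)·(-3.8) + (1)·(2.2)) / 4 = 6/4 = 1.5
  S[Z,Z] = ((-0.8)·(-0.8) + (3.2)·(3.2) + (-0.8)·(-0.8) + (-3.8)·(-3.8) + (2.2)·(2.2)) / 4 = 30.8/4 = 7.7

S is symmetric (S[j,i] = S[i,j]). Assembling:

S = [[6.2, -1.75, -0.8],
 [-1.75, 1, 1.5],
 [-0.8, 1.5, 7.7]]


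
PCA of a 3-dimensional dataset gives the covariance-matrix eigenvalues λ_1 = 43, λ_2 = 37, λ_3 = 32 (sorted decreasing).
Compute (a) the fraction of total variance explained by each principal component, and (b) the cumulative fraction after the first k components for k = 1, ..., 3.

Step 1 — total variance = trace(Sigma) = Σ λ_i = 43 + 37 + 32 = 112.

Step 2 — fraction explained by component i = λ_i / Σ λ:
  PC1: 43/112 = 0.3839
  PC2: 37/112 = 0.3304
  PC3: 32/112 = 0.2857

Step 3 — cumulative fraction after k components = (λ_1 + ... + λ_k) / Σ λ:
  k = 1: 43/112 = 0.3839
  k = 2: (43 + 37)/112 = 80/112 = 0.7143
  k = 3: (43 + 37 + 32)/112 = 112/112 = 1

Summary (fraction, with percent):

explained: PC1 0.3839 (38.39%), PC2 0.3304 (33.04%), PC3 0.2857 (28.57%);  cumulative: 0.3839, 0.7143, 1


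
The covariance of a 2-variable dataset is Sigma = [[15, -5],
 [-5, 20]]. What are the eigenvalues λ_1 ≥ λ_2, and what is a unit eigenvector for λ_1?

Step 1 — characteristic polynomial of 2×2 Sigma:
  det(Sigma - λI) = λ² - trace · λ + det = 0.
  trace = 15 + 20 = 35, det = 15·20 - (-5)² = 275.
Step 2 — discriminant:
  Δ = trace² - 4·det = 1225 - 1100 = 125.
Step 3 — eigenvalues:
  λ = (trace ± √Δ)/2 = (35 ± 11.1803)/2,
  λ_1 = 23.0902,  λ_2 = 11.9098.

Step 4 — unit eigenvector for λ_1: solve (Sigma - λ_1 I)v = 0. First row:
  (15 - 23.0902)·v_x + (-5)·v_y = 0, i.e. (-8.0902)·v_x + (-5)·v_y = 0,
  so v ∝ (b, λ_1 - a) = (-5, 8.0902); multiply by -1 so the first entry is positive: u = (5, -8.0902).
  ||u|| = √((5)² + (-8.0902)²) = √(90.4508) ≈ 9.5106,
  v_1 = u/||u|| ≈ (0.5257, -0.8507) (||v_1|| = 1).

λ_1 = 23.0902,  λ_2 = 11.9098;  v_1 ≈ (0.5257, -0.8507)


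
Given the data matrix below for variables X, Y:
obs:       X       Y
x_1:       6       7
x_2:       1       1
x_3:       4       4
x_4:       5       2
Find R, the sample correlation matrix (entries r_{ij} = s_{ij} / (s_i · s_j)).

Step 1 — column means:
  mean(X) = (6 + 1 + 4 + 5) / 4 = 16/4 = 4
  mean(Y) = (7 + 1 + 4 + 2) / 4 = 14/4 = 3.5

Step 2 — sample variances and covariances s[i,j] = (1/(n-1)) · Σ_k (x_{k,i} - mean_i) · (x_{k,j} - mean_j), with n-1 = 3:
  s[X,X] = ((2)·(2) + (-3)·(-3) + (0)·(0) + (1)·(1)) / 3 = 14/3 = 4.6667
  s[X,Y] = ((2)·(3.5) + (-3)·(-2.5) + (0)·(0.5) + (1)·(-1.5)) / 3 = 13/3 = 4.3333
  s[Y,Y] = ((3.5)·(3.5) + (-2.5)·(-2.5) + (0.5)·(0.5) + (-1.5)·(-1.5)) / 3 = 21/3 = 7
  Sample standard deviations s_i = √(s[i,i]):
  s(X) = √(4.6667) = 2.1602
  s(Y) = √(7) = 2.6458

Step 3 — r_{ij} = s_{ij} / (s_i · s_j):
  r[X,X] = 1 (diagonal).
  r[X,Y] = 4.3333 / (2.1602 · 2.6458) = 4.3333 / 5.7155 = 0.7582
  r[Y,Y] = 1 (diagonal).

R is symmetric with unit diagonal. Assembling:

R = [[1, 0.7582],
 [0.7582, 1]]


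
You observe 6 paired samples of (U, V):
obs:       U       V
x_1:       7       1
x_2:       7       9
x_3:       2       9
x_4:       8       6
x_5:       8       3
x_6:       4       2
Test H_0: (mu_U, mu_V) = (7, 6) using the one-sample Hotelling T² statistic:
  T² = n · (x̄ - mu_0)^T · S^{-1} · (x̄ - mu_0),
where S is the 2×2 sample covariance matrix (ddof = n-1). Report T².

Step 1 — sample mean vector:
  mean(U) = (7 + 7 + 2 + 8 + 8 + 4) / 6 = 36/6 = 6
  mean(V) = (1 + 9 + 9 + 6 + 3 + 2) / 6 = 30/6 = 5
  x̄ = (6, 5),  deviation x̄ - mu_0 = (6, 5) - (7, 6) = (-1, -1).

Step 2 — sample covariance matrix, S[i,j] = (1/(n-1)) · Σ_k (x_{k,i} - mean_i) · (x_{k,j} - mean_j), divisor n-1 = 5:
  S[U,U] = ((1)·(1) + (1)·(1) + (-4)·(-4) + (2)·(2) + (2)·(2) + (-2)·(-2)) / 5 = 30/5 = 6
  S[U,V] = ((1)·(-4) + (1)·(4) + (-4)·(4) + (2)·(1) + (2)·(-2) + (-2)·(-3)) / 5 = -12/5 = -2.4
  S[V,V] = ((-4)·(-4) + (4)·(4) + (4)·(4) + (1)·(1) + (-2)·(-2) + (-3)·(-3)) / 5 = 62/5 = 12.4
  S = [[6, -2.4],
 [-2.4, 12.4]].

Step 3 — invert S. det(S) = 6·12.4 - (-2.4)² = 68.64.
  S^{-1} = (1/det) · [[d, -b], [-b, a]] = [[0.1807, 0.035],
 [0.035, 0.0874]].

Step 4 — quadratic form (x̄ - mu_0)^T · S^{-1} · (x̄ - mu_0):
  S^{-1} · (x̄ - mu_0) = (-0.2156, -0.1224),
  (x̄ - mu_0)^T · [...] = (-1)·(-0.2156) + (-1)·(-0.1224) = 0.338.

Step 5 — scale by n: T² = 6 · 0.338 = 2.028.

T² ≈ 2.028


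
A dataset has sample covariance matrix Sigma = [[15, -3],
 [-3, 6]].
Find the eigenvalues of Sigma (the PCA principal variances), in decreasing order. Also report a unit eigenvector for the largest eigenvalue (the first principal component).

Step 1 — characteristic polynomial of 2×2 Sigma:
  det(Sigma - λI) = λ² - trace · λ + det = 0.
  trace = 15 + 6 = 21, det = 15·6 - (-3)² = 81.
Step 2 — discriminant:
  Δ = trace² - 4·det = 441 - 324 = 117.
Step 3 — eigenvalues:
  λ = (trace ± √Δ)/2 = (21 ± 10.8167)/2,
  λ_1 = 15.9083,  λ_2 = 5.0917.

Step 4 — unit eigenvector for λ_1: solve (Sigma - λ_1 I)v = 0. First row:
  (15 - 15.9083)·v_x + (-3)·v_y = 0, i.e. (-0.9083)·v_x + (-3)·v_y = 0,
  so v ∝ (b, λ_1 - a) = (-3, 0.9083); multiply by -1 so the first entry is positive: u = (3, -0.9083).
  ||u|| = √((3)² + (-0.9083)²) = √(9.8251) ≈ 3.1345,
  v_1 = u/||u|| ≈ (0.9571, -0.2898) (||v_1|| = 1).

λ_1 = 15.9083,  λ_2 = 5.0917;  v_1 ≈ (0.9571, -0.2898)


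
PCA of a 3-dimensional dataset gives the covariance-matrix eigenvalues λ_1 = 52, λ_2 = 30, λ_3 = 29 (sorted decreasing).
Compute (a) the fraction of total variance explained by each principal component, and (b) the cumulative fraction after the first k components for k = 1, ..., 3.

Step 1 — total variance = trace(Sigma) = Σ λ_i = 52 + 30 + 29 = 111.

Step 2 — fraction explained by component i = λ_i / Σ λ:
  PC1: 52/111 = 0.4685
  PC2: 30/111 = 0.2703
  PC3: 29/111 = 0.2613

Step 3 — cumulative fraction after k components = (λ_1 + ... + λ_k) / Σ λ:
  k = 1: 52/111 = 0.4685
  k = 2: (52 + 30)/111 = 82/111 = 0.7387
  k = 3: (52 + 30 + 29)/111 = 111/111 = 1

Summary (fraction, with percent):

explained: PC1 0.4685 (46.85%), PC2 0.2703 (27.03%), PC3 0.2613 (26.13%);  cumulative: 0.4685, 0.7387, 1


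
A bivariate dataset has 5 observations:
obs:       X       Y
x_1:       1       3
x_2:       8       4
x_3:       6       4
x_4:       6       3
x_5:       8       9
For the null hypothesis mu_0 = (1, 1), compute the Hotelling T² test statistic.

Step 1 — sample mean vector:
  mean(X) = (1 + 8 + 6 + 6 + 8) / 5 = 29/5 = 5.8
  mean(Y) = (3 + 4 + 4 + 3 + 9) / 5 = 23/5 = 4.6
  x̄ = (5.8, 4.6),  deviation x̄ - mu_0 = (5.8, 4.6) - (1, 1) = (4.8, 3.6).

Step 2 — sample covariance matrix, S[i,j] = (1/(n-1)) · Σ_k (x_{k,i} - mean_i) · (x_{k,j} - mean_j), divisor n-1 = 4:
  S[X,X] = ((-4.8)·(-4.8) + (2.2)·(2.2) + (0.2)·(0.2) + (0.2)·(0.2) + (2.2)·(2.2)) / 4 = 32.8/4 = 8.2
  S[X,Y] = ((-4.8)·(-1.6) + (2.2)·(-0.6) + (0.2)·(-0.6) + (0.2)·(-1.6) + (2.2)·(4.4)) / 4 = 15.6/4 = 3.9
  S[Y,Y] = ((-1.6)·(-1.6) + (-0.6)·(-0.6) + (-0.6)·(-0.6) + (-1.6)·(-1.6) + (4.4)·(4.4)) / 4 = 25.2/4 = 6.3
  S = [[8.2, 3.9],
 [3.9, 6.3]].

Step 3 — invert S. det(S) = 8.2·6.3 - (3.9)² = 36.45.
  S^{-1} = (1/det) · [[d, -b], [-b, a]] = [[0.1728, -0.107],
 [-0.107, 0.225]].

Step 4 — quadratic form (x̄ - mu_0)^T · S^{-1} · (x̄ - mu_0):
  S^{-1} · (x̄ - mu_0) = (0.4444, 0.2963),
  (x̄ - mu_0)^T · [...] = (4.8)·(0.4444) + (3.6)·(0.2963) = 3.2.

Step 5 — scale by n: T² = 5 · 3.2 = 16.

T² ≈ 16


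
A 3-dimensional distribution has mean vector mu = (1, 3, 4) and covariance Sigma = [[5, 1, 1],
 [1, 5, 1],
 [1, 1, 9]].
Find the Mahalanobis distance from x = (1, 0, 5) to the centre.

Step 1 — centre the observation: (x - mu) = (0, -3, 1).

Step 2 — invert Sigma (cofactor / det for 3×3, or solve directly):
  Sigma^{-1} = [[0.2115, -0.0385, -0.0192],
 [-0.0385, 0.2115, -0.0192],
 [-0.0192, -0.0192, 0.1154]].

Step 3 — form the quadratic (x - mu)^T · Sigma^{-1} · (x - mu):
  Sigma^{-1} · (x - mu) = (0.0962, -0.6538, 0.1731).
  (x - mu)^T · [Sigma^{-1} · (x - mu)] = (0)·(0.0962) + (-3)·(-0.6538) + (1)·(0.1731) = 2.1346.

Step 4 — take square root: d = √(2.1346) ≈ 1.461.

d(x, mu) = √(2.1346) ≈ 1.461


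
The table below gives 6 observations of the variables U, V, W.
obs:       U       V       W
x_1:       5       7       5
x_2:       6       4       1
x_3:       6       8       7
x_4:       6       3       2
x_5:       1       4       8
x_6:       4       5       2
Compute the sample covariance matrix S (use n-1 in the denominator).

Step 1 — column means:
  mean(U) = (5 + 6 + 6 + 6 + 1 + 4) / 6 = 28/6 = 4.6667
  mean(V) = (7 + 4 + 8 + 3 + 4 + 5) / 6 = 31/6 = 5.1667
  mean(W) = (5 + 1 + 7 + 2 + 8 + 2) / 6 = 25/6 = 4.1667

Step 2 — sample covariance S[i,j] = (1/(n-1)) · Σ_k (x_{k,i} - mean_i) · (x_{k,j} - mean_j), with n-1 = 5.
  S[U,U] = ((0.3333)·(0.3333) + (1.3333)·(1.3333) + (1.3333)·(1.3333) + (1.3333)·(1.3333) + (-3.6667)·(-3.6667) + (-0.6667)·(-0.6667)) / 5 = 19.3333/5 = 3.8667
  S[U,V] = ((0.3333)·(1.8333) + (1.3333)·(-1.1667) + (1.3333)·(2.8333) + (1.3333)·(-2.1667) + (-3.6667)·(-1.1667) + (-0.6667)·(-0.1667)) / 5 = 4.3333/5 = 0.8667
  S[U,W] = ((0.3333)·(0.8333) + (1.3333)·(-3.1667) + (1.3333)·(2.8333) + (1.3333)·(-2.1667) + (-3.6667)·(3.8333) + (-0.6667)·(-2.1667)) / 5 = -15.6667/5 = -3.1333
  S[V,V] = ((1.8333)·(1.8333) + (-1.1667)·(-1.1667) + (2.8333)·(2.8333) + (-2.1667)·(-2.1667) + (-1.1667)·(-1.1667) + (-0.1667)·(-0.1667)) / 5 = 18.8333/5 = 3.7667
  S[V,W] = ((1.8333)·(0.8333) + (-1.1667)·(-3.1667) + (2.8333)·(2.8333) + (-2.1667)·(-2.1667) + (-1.1667)·(3.8333) + (-0.1667)·(-2.1667)) / 5 = 13.8333/5 = 2.7667
  S[W,W] = ((0.8333)·(0.8333) + (-3.1667)·(-3.1667) + (2.8333)·(2.8333) + (-2.1667)·(-2.1667) + (3.8333)·(3.8333) + (-2.1667)·(-2.1667)) / 5 = 42.8333/5 = 8.5667

S is symmetric (S[j,i] = S[i,j]). Assembling:

S = [[3.8667, 0.8667, -3.1333],
 [0.8667, 3.7667, 2.7667],
 [-3.1333, 2.7667, 8.5667]]


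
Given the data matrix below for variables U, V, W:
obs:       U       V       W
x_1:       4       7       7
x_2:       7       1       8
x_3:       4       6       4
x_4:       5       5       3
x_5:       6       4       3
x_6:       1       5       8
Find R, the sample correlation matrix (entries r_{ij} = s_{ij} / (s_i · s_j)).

Step 1 — column means:
  mean(U) = (4 + 7 + 4 + 5 + 6 + 1) / 6 = 27/6 = 4.5
  mean(V) = (7 + 1 + 6 + 5 + 4 + 5) / 6 = 28/6 = 4.6667
  mean(W) = (7 + 8 + 4 + 3 + 3 + 8) / 6 = 33/6 = 5.5

Step 2 — sample variances and covariances s[i,j] = (1/(n-1)) · Σ_k (x_{k,i} - mean_i) · (x_{k,j} - mean_j), with n-1 = 5:
  s[U,U] = ((-0.5)·(-0.5) + (2.5)·(2.5) + (-0.5)·(-0.5) + (0.5)·(0.5) + (1.5)·(1.5) + (-3.5)·(-3.5)) / 5 = 21.5/5 = 4.3
  s[U,V] = ((-0.5)·(2.3333) + (2.5)·(-3.6667) + (-0.5)·(1.3333) + (0.5)·(0.3333) + (1.5)·(-0.6667) + (-3.5)·(0.3333)) / 5 = -13/5 = -2.6
  s[U,W] = ((-0.5)·(1.5) + (2.5)·(2.5) + (-0.5)·(-1.5) + (0.5)·(-2.5) + (1.5)·(-2.5) + (-3.5)·(2.5)) / 5 = -7.5/5 = -1.5
  s[V,V] = ((2.3333)·(2.3333) + (-3.6667)·(-3.6667) + (1.3333)·(1.3333) + (0.3333)·(0.3333) + (-0.6667)·(-0.6667) + (0.3333)·(0.3333)) / 5 = 21.3333/5 = 4.2667
  s[V,W] = ((2.3333)·(1.5) + (-3.6667)·(2.5) + (1.3333)·(-1.5) + (0.3333)·(-2.5) + (-0.6667)·(-2.5) + (0.3333)·(2.5)) / 5 = -6/5 = -1.2
  s[W,W] = ((1.5)·(1.5) + (2.5)·(2.5) + (-1.5)·(-1.5) + (-2.5)·(-2.5) + (-2.5)·(-2.5) + (2.5)·(2.5)) / 5 = 29.5/5 = 5.9
  Sample standard deviations s_i = √(s[i,i]):
  s(U) = √(4.3) = 2.0736
  s(V) = √(4.2667) = 2.0656
  s(W) = √(5.9) = 2.429

Step 3 — r_{ij} = s_{ij} / (s_i · s_j):
  r[U,U] = 1 (diagonal).
  r[U,V] = -2.6 / (2.0736 · 2.0656) = -2.6 / 4.2833 = -0.607
  r[U,W] = -1.5 / (2.0736 · 2.429) = -1.5 / 5.0369 = -0.2978
  r[V,V] = 1 (diagonal).
  r[V,W] = -1.2 / (2.0656 · 2.429) = -1.2 / 5.0173 = -0.2392
  r[W,W] = 1 (diagonal).

R is symmetric with unit diagonal. Assembling:

R = [[1, -0.607, -0.2978],
 [-0.607, 1, -0.2392],
 [-0.2978, -0.2392, 1]]


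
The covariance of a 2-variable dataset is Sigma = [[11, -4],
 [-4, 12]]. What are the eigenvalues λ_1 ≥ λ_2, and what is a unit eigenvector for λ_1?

Step 1 — characteristic polynomial of 2×2 Sigma:
  det(Sigma - λI) = λ² - trace · λ + det = 0.
  trace = 11 + 12 = 23, det = 11·12 - (-4)² = 116.
Step 2 — discriminant:
  Δ = trace² - 4·det = 529 - 464 = 65.
Step 3 — eigenvalues:
  λ = (trace ± √Δ)/2 = (23 ± 8.0623)/2,
  λ_1 = 15.5311,  λ_2 = 7.4689.

Step 4 — unit eigenvector for λ_1: solve (Sigma - λ_1 I)v = 0. First row:
  (11 - 15.5311)·v_x + (-4)·v_y = 0, i.e. (-4.5311)·v_x + (-4)·v_y = 0,
  so v ∝ (b, λ_1 - a) = (-4, 4.5311); multiply by -1 so the first entry is positive: u = (4, -4.5311).
  ||u|| = √((4)² + (-4.5311)²) = √(36.5311) ≈ 6.0441,
  v_1 = u/||u|| ≈ (0.6618, -0.7497) (||v_1|| = 1).

λ_1 = 15.5311,  λ_2 = 7.4689;  v_1 ≈ (0.6618, -0.7497)


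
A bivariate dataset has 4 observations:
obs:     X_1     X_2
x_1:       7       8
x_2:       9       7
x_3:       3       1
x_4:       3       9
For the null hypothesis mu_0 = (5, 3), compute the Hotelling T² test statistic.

Step 1 — sample mean vector:
  mean(X_1) = (7 + 9 + 3 + 3) / 4 = 22/4 = 5.5
  mean(X_2) = (8 + 7 + 1 + 9) / 4 = 25/4 = 6.25
  x̄ = (5.5, 6.25),  deviation x̄ - mu_0 = (5.5, 6.25) - (5, 3) = (0.5, 3.25).

Step 2 — sample covariance matrix, S[i,j] = (1/(n-1)) · Σ_k (x_{k,i} - mean_i) · (x_{k,j} - mean_j), divisor n-1 = 3:
  S[X_1,X_1] = ((1.5)·(1.5) + (3.5)·(3.5) + (-2.5)·(-2.5) + (-2.5)·(-2.5)) / 3 = 27/3 = 9
  S[X_1,X_2] = ((1.5)·(1.75) + (3.5)·(0.75) + (-2.5)·(-5.25) + (-2.5)·(2.75)) / 3 = 11.5/3 = 3.8333
  S[X_2,X_2] = ((1.75)·(1.75) + (0.75)·(0.75) + (-5.25)·(-5.25) + (2.75)·(2.75)) / 3 = 38.75/3 = 12.9167
  S = [[9, 3.8333],
 [3.8333, 12.9167]].

Step 3 — invert S. det(S) = 9·12.9167 - (3.8333)² = 101.5556.
  S^{-1} = (1/det) · [[d, -b], [-b, a]] = [[0.1272, -0.0377],
 [-0.0377, 0.0886]].

Step 4 — quadratic form (x̄ - mu_0)^T · S^{-1} · (x̄ - mu_0):
  S^{-1} · (x̄ - mu_0) = (-0.0591, 0.2691),
  (x̄ - mu_0)^T · [...] = (0.5)·(-0.0591) + (3.25)·(0.2691) = 0.8452.

Step 5 — scale by n: T² = 4 · 0.8452 = 3.3807.

T² ≈ 3.3807


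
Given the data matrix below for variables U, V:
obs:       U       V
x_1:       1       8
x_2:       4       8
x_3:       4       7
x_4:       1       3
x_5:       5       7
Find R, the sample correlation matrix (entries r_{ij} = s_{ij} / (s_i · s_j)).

Step 1 — column means:
  mean(U) = (1 + 4 + 4 + 1 + 5) / 5 = 15/5 = 3
  mean(V) = (8 + 8 + 7 + 3 + 7) / 5 = 33/5 = 6.6

Step 2 — sample variances and covariances s[i,j] = (1/(n-1)) · Σ_k (x_{k,i} - mean_i) · (x_{k,j} - mean_j), with n-1 = 4:
  s[U,U] = ((-2)·(-2) + (1)·(1) + (1)·(1) + (-2)·(-2) + (2)·(2)) / 4 = 14/4 = 3.5
  s[U,V] = ((-2)·(1.4) + (1)·(1.4) + (1)·(0.4) + (-2)·(-3.6) + (2)·(0.4)) / 4 = 7/4 = 1.75
  s[V,V] = ((1.4)·(1.4) + (1.4)·(1.4) + (0.4)·(0.4) + (-3.6)·(-3.6) + (0.4)·(0.4)) / 4 = 17.2/4 = 4.3
  Sample standard deviations s_i = √(s[i,i]):
  s(U) = √(3.5) = 1.8708
  s(V) = √(4.3) = 2.0736

Step 3 — r_{ij} = s_{ij} / (s_i · s_j):
  r[U,U] = 1 (diagonal).
  r[U,V] = 1.75 / (1.8708 · 2.0736) = 1.75 / 3.8794 = 0.4511
  r[V,V] = 1 (diagonal).

R is symmetric with unit diagonal. Assembling:

R = [[1, 0.4511],
 [0.4511, 1]]


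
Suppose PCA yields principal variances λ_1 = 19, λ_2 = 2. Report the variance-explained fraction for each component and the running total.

Step 1 — total variance = trace(Sigma) = Σ λ_i = 19 + 2 = 21.

Step 2 — fraction explained by component i = λ_i / Σ λ:
  PC1: 19/21 = 0.9048
  PC2: 2/21 = 0.0952

Step 3 — cumulative fraction after k components = (λ_1 + ... + λ_k) / Σ λ:
  k = 1: 19/21 = 0.9048
  k = 2: (19 + 2)/21 = 21/21 = 1

Summary (fraction, with percent):

explained: PC1 0.9048 (90.48%), PC2 0.0952 (9.52%);  cumulative: 0.9048, 1


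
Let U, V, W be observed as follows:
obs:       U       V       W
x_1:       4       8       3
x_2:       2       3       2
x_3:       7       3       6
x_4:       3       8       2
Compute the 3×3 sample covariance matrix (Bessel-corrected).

Step 1 — column means:
  mean(U) = (4 + 2 + 7 + 3) / 4 = 16/4 = 4
  mean(V) = (8 + 3 + 3 + 8) / 4 = 22/4 = 5.5
  mean(W) = (3 + 2 + 6 + 2) / 4 = 13/4 = 3.25

Step 2 — sample covariance S[i,j] = (1/(n-1)) · Σ_k (x_{k,i} - mean_i) · (x_{k,j} - mean_j), with n-1 = 3.
  S[U,U] = ((0)·(0) + (-2)·(-2) + (3)·(3) + (-1)·(-1)) / 3 = 14/3 = 4.6667
  S[U,V] = ((0)·(2.5) + (-2)·(-2.5) + (3)·(-2.5) + (-1)·(2.5)) / 3 = -5/3 = -1.6667
  S[U,W] = ((0)·(-0.25) + (-2)·(-1.25) + (3)·(2.75) + (-1)·(-1.25)) / 3 = 12/3 = 4
  S[V,V] = ((2.5)·(2.5) + (-2.5)·(-2.5) + (-2.5)·(-2.5) + (2.5)·(2.5)) / 3 = 25/3 = 8.3333
  S[V,W] = ((2.5)·(-0.25) + (-2.5)·(-1.25) + (-2.5)·(2.75) + (2.5)·(-1.25)) / 3 = -7.5/3 = -2.5
  S[W,W] = ((-0.25)·(-0.25) + (-1.25)·(-1.25) + (2.75)·(2.75) + (-1.25)·(-1.25)) / 3 = 10.75/3 = 3.5833

S is symmetric (S[j,i] = S[i,j]). Assembling:

S = [[4.6667, -1.6667, 4],
 [-1.6667, 8.3333, -2.5],
 [4, -2.5, 3.5833]]


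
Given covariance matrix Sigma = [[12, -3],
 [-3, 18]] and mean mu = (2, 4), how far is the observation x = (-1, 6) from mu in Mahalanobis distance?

Step 1 — centre the observation: (x - mu) = (-3, 2).

Step 2 — invert Sigma. det(Sigma) = 12·18 - (-3)² = 207.
  Sigma^{-1} = (1/det) · [[d, -b], [-b, a]] = [[0.087, 0.0145],
 [0.0145, 0.058]].

Step 3 — form the quadratic (x - mu)^T · Sigma^{-1} · (x - mu):
  Sigma^{-1} · (x - mu) = (-0.2319, 0.0725).
  (x - mu)^T · [Sigma^{-1} · (x - mu)] = (-3)·(-0.2319) + (2)·(0.0725) = 0.8406.

Step 4 — take square root: d = √(0.8406) ≈ 0.9168.

d(x, mu) = √(0.8406) ≈ 0.9168


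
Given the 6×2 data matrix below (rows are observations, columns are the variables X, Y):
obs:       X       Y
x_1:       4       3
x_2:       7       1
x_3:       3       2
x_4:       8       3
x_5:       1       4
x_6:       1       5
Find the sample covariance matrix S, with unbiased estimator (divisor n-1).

Step 1 — column means:
  mean(X) = (4 + 7 + 3 + 8 + 1 + 1) / 6 = 24/6 = 4
  mean(Y) = (3 + 1 + 2 + 3 + 4 + 5) / 6 = 18/6 = 3

Step 2 — sample covariance S[i,j] = (1/(n-1)) · Σ_k (x_{k,i} - mean_i) · (x_{k,j} - mean_j), with n-1 = 5.
  S[X,X] = ((0)·(0) + (3)·(3) + (-1)·(-1) + (4)·(4) + (-3)·(-3) + (-3)·(-3)) / 5 = 44/5 = 8.8
  S[X,Y] = ((0)·(0) + (3)·(-2) + (-1)·(-1) + (4)·(0) + (-3)·(1) + (-3)·(2)) / 5 = -14/5 = -2.8
  S[Y,Y] = ((0)·(0) + (-2)·(-2) + (-1)·(-1) + (0)·(0) + (1)·(1) + (2)·(2)) / 5 = 10/5 = 2

S is symmetric (S[j,i] = S[i,j]). Assembling:

S = [[8.8, -2.8],
 [-2.8, 2]]


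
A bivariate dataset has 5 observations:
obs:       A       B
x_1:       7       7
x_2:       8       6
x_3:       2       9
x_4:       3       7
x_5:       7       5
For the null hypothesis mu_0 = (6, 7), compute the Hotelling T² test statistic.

Step 1 — sample mean vector:
  mean(A) = (7 + 8 + 2 + 3 + 7) / 5 = 27/5 = 5.4
  mean(B) = (7 + 6 + 9 + 7 + 5) / 5 = 34/5 = 6.8
  x̄ = (5.4, 6.8),  deviation x̄ - mu_0 = (5.4, 6.8) - (6, 7) = (-0.6, -0.2).

Step 2 — sample covariance matrix, S[i,j] = (1/(n-1)) · Σ_k (x_{k,i} - mean_i) · (x_{k,j} - mean_j), divisor n-1 = 4:
  S[A,A] = ((1.6)·(1.6) + (2.6)·(2.6) + (-3.4)·(-3.4) + (-2.4)·(-2.4) + (1.6)·(1.6)) / 4 = 29.2/4 = 7.3
  S[A,B] = ((1.6)·(0.2) + (2.6)·(-0.8) + (-3.4)·(2.2) + (-2.4)·(0.2) + (1.6)·(-1.8)) / 4 = -12.6/4 = -3.15
  S[B,B] = ((0.2)·(0.2) + (-0.8)·(-0.8) + (2.2)·(2.2) + (0.2)·(0.2) + (-1.8)·(-1.8)) / 4 = 8.8/4 = 2.2
  S = [[7.3, -3.15],
 [-3.15, 2.2]].

Step 3 — invert S. det(S) = 7.3·2.2 - (-3.15)² = 6.1375.
  S^{-1} = (1/det) · [[d, -b], [-b, a]] = [[0.3585, 0.5132],
 [0.5132, 1.1894]].

Step 4 — quadratic form (x̄ - mu_0)^T · S^{-1} · (x̄ - mu_0):
  S^{-1} · (x̄ - mu_0) = (-0.3177, -0.5458),
  (x̄ - mu_0)^T · [...] = (-0.6)·(-0.3177) + (-0.2)·(-0.5458) = 0.2998.

Step 5 — scale by n: T² = 5 · 0.2998 = 1.499.

T² ≈ 1.499


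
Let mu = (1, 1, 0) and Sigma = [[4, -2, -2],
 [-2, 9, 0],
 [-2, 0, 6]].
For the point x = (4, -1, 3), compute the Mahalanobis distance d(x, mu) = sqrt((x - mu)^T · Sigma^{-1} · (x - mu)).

Step 1 — centre the observation: (x - mu) = (3, -2, 3).

Step 2 — invert Sigma (cofactor / det for 3×3, or solve directly):
  Sigma^{-1} = [[0.3462, 0.0769, 0.1154],
 [0.0769, 0.1282, 0.0256],
 [0.1154, 0.0256, 0.2051]].

Step 3 — form the quadratic (x - mu)^T · Sigma^{-1} · (x - mu):
  Sigma^{-1} · (x - mu) = (1.2308, 0.0513, 0.9103).
  (x - mu)^T · [Sigma^{-1} · (x - mu)] = (3)·(1.2308) + (-2)·(0.0513) + (3)·(0.9103) = 6.3205.

Step 4 — take square root: d = √(6.3205) ≈ 2.5141.

d(x, mu) = √(6.3205) ≈ 2.5141


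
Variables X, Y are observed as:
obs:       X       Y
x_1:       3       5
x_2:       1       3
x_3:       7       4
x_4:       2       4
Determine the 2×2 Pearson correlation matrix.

Step 1 — column means:
  mean(X) = (3 + 1 + 7 + 2) / 4 = 13/4 = 3.25
  mean(Y) = (5 + 3 + 4 + 4) / 4 = 16/4 = 4

Step 2 — sample variances and covariances s[i,j] = (1/(n-1)) · Σ_k (x_{k,i} - mean_i) · (x_{k,j} - mean_j), with n-1 = 3:
  s[X,X] = ((-0.25)·(-0.25) + (-2.25)·(-2.25) + (3.75)·(3.75) + (-1.25)·(-1.25)) / 3 = 20.75/3 = 6.9167
  s[X,Y] = ((-0.25)·(1) + (-2.25)·(-1) + (3.75)·(0) + (-1.25)·(0)) / 3 = 2/3 = 0.6667
  s[Y,Y] = ((1)·(1) + (-1)·(-1) + (0)·(0) + (0)·(0)) / 3 = 2/3 = 0.6667
  Sample standard deviations s_i = √(s[i,i]):
  s(X) = √(6.9167) = 2.63
  s(Y) = √(0.6667) = 0.8165

Step 3 — r_{ij} = s_{ij} / (s_i · s_j):
  r[X,X] = 1 (diagonal).
  r[X,Y] = 0.6667 / (2.63 · 0.8165) = 0.6667 / 2.1473 = 0.3105
  r[Y,Y] = 1 (diagonal).

R is symmetric with unit diagonal. Assembling:

R = [[1, 0.3105],
 [0.3105, 1]]


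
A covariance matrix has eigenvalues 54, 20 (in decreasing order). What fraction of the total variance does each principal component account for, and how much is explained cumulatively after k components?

Step 1 — total variance = trace(Sigma) = Σ λ_i = 54 + 20 = 74.

Step 2 — fraction explained by component i = λ_i / Σ λ:
  PC1: 54/74 = 0.7297
  PC2: 20/74 = 0.2703

Step 3 — cumulative fraction after k components = (λ_1 + ... + λ_k) / Σ λ:
  k = 1: 54/74 = 0.7297
  k = 2: (54 + 20)/74 = 74/74 = 1

Summary (fraction, with percent):

explained: PC1 0.7297 (72.97%), PC2 0.2703 (27.03%);  cumulative: 0.7297, 1


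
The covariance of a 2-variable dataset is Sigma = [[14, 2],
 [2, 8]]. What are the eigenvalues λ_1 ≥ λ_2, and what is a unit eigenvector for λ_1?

Step 1 — characteristic polynomial of 2×2 Sigma:
  det(Sigma - λI) = λ² - trace · λ + det = 0.
  trace = 14 + 8 = 22, det = 14·8 - (2)² = 108.
Step 2 — discriminant:
  Δ = trace² - 4·det = 484 - 432 = 52.
Step 3 — eigenvalues:
  λ = (trace ± √Δ)/2 = (22 ± 7.2111)/2,
  λ_1 = 14.6056,  λ_2 = 7.3944.

Step 4 — unit eigenvector for λ_1: solve (Sigma - λ_1 I)v = 0. First row:
  (14 - 14.6056)·v_x + (2)·v_y = 0, i.e. (-0.6056)·v_x + (2)·v_y = 0,
  so v ∝ (b, λ_1 - a) = (2, 0.6056) = u.
  ||u|| = √((2)² + (0.6056)²) = √(4.3667) ≈ 2.0897,
  v_1 = u/||u|| ≈ (0.9571, 0.2898) (||v_1|| = 1).

λ_1 = 14.6056,  λ_2 = 7.3944;  v_1 ≈ (0.9571, 0.2898)


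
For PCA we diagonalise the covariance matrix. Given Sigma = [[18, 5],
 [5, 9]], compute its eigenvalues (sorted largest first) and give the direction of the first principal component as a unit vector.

Step 1 — characteristic polynomial of 2×2 Sigma:
  det(Sigma - λI) = λ² - trace · λ + det = 0.
  trace = 18 + 9 = 27, det = 18·9 - (5)² = 137.
Step 2 — discriminant:
  Δ = trace² - 4·det = 729 - 548 = 181.
Step 3 — eigenvalues:
  λ = (trace ± √Δ)/2 = (27 ± 13.4536)/2,
  λ_1 = 20.2268,  λ_2 = 6.7732.

Step 4 — unit eigenvector for λ_1: solve (Sigma - λ_1 I)v = 0. First row:
  (18 - 20.2268)·v_x + (5)·v_y = 0, i.e. (-2.2268)·v_x + (5)·v_y = 0,
  so v ∝ (b, λ_1 - a) = (5, 2.2268) = u.
  ||u|| = √((5)² + (2.2268)²) = √(29.9587) ≈ 5.4735,
  v_1 = u/||u|| ≈ (0.9135, 0.4068) (||v_1|| = 1).

λ_1 = 20.2268,  λ_2 = 6.7732;  v_1 ≈ (0.9135, 0.4068)


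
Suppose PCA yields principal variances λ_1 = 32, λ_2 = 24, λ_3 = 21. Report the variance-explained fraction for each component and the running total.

Step 1 — total variance = trace(Sigma) = Σ λ_i = 32 + 24 + 21 = 77.

Step 2 — fraction explained by component i = λ_i / Σ λ:
  PC1: 32/77 = 0.4156
  PC2: 24/77 = 0.3117
  PC3: 21/77 = 0.2727

Step 3 — cumulative fraction after k components = (λ_1 + ... + λ_k) / Σ λ:
  k = 1: 32/77 = 0.4156
  k = 2: (32 + 24)/77 = 56/77 = 0.7273
  k = 3: (32 + 24 + 21)/77 = 77/77 = 1

Summary (fraction, with percent):

explained: PC1 0.4156 (41.56%), PC2 0.3117 (31.17%), PC3 0.2727 (27.27%);  cumulative: 0.4156, 0.7273, 1


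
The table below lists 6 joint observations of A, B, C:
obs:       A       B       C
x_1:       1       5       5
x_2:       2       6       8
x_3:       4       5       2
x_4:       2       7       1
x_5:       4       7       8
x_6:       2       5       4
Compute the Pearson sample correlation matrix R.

Step 1 — column means:
  mean(A) = (1 + 2 + 4 + 2 + 4 + 2) / 6 = 15/6 = 2.5
  mean(B) = (5 + 6 + 5 + 7 + 7 + 5) / 6 = 35/6 = 5.8333
  mean(C) = (5 + 8 + 2 + 1 + 8 + 4) / 6 = 28/6 = 4.6667

Step 2 — sample variances and covariances s[i,j] = (1/(n-1)) · Σ_k (x_{k,i} - mean_i) · (x_{k,j} - mean_j), with n-1 = 5:
  s[A,A] = ((-1.5)·(-1.5) + (-0.5)·(-0.5) + (1.5)·(1.5) + (-0.5)·(-0.5) + (1.5)·(1.5) + (-0.5)·(-0.5)) / 5 = 7.5/5 = 1.5
  s[A,B] = ((-1.5)·(-0.8333) + (-0.5)·(0.1667) + (1.5)·(-0.8333) + (-0.5)·(1.1667) + (1.5)·(1.1667) + (-0.5)·(-0.8333)) / 5 = 1.5/5 = 0.3
  s[A,C] = ((-1.5)·(0.3333) + (-0.5)·(3.3333) + (1.5)·(-2.6667) + (-0.5)·(-3.6667) + (1.5)·(3.3333) + (-0.5)·(-0.6667)) / 5 = 1/5 = 0.2
  s[B,B] = ((-0.8333)·(-0.8333) + (0.1667)·(0.1667) + (-0.8333)·(-0.8333) + (1.1667)·(1.1667) + (1.1667)·(1.1667) + (-0.8333)·(-0.8333)) / 5 = 4.8333/5 = 0.9667
  s[B,C] = ((-0.8333)·(0.3333) + (0.1667)·(3.3333) + (-0.8333)·(-2.6667) + (1.1667)·(-3.6667) + (1.1667)·(3.3333) + (-0.8333)·(-0.6667)) / 5 = 2.6667/5 = 0.5333
  s[C,C] = ((0.3333)·(0.3333) + (3.3333)·(3.3333) + (-2.6667)·(-2.6667) + (-3.6667)·(-3.6667) + (3.3333)·(3.3333) + (-0.6667)·(-0.6667)) / 5 = 43.3333/5 = 8.6667
  Sample standard deviations s_i = √(s[i,i]):
  s(A) = √(1.5) = 1.2247
  s(B) = √(0.9667) = 0.9832
  s(C) = √(8.6667) = 2.9439

Step 3 — r_{ij} = s_{ij} / (s_i · s_j):
  r[A,A] = 1 (diagonal).
  r[A,B] = 0.3 / (1.2247 · 0.9832) = 0.3 / 1.2042 = 0.2491
  r[A,C] = 0.2 / (1.2247 · 2.9439) = 0.2 / 3.6056 = 0.0555
  r[B,B] = 1 (diagonal).
  r[B,C] = 0.5333 / (0.9832 · 2.9439) = 0.5333 / 2.8944 = 0.1843
  r[C,C] = 1 (diagonal).

R is symmetric with unit diagonal. Assembling:

R = [[1, 0.2491, 0.0555],
 [0.2491, 1, 0.1843],
 [0.0555, 0.1843, 1]]


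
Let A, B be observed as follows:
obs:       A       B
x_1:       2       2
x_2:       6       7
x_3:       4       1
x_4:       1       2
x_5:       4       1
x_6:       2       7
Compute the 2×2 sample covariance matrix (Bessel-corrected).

Step 1 — column means:
  mean(A) = (2 + 6 + 4 + 1 + 4 + 2) / 6 = 19/6 = 3.1667
  mean(B) = (2 + 7 + 1 + 2 + 1 + 7) / 6 = 20/6 = 3.3333

Step 2 — sample covariance S[i,j] = (1/(n-1)) · Σ_k (x_{k,i} - mean_i) · (x_{k,j} - mean_j), with n-1 = 5.
  S[A,A] = ((-1.1667)·(-1.1667) + (2.8333)·(2.8333) + (0.8333)·(0.8333) + (-2.1667)·(-2.1667) + (0.8333)·(0.8333) + (-1.1667)·(-1.1667)) / 5 = 16.8333/5 = 3.3667
  S[A,B] = ((-1.1667)·(-1.3333) + (2.8333)·(3.6667) + (0.8333)·(-2.3333) + (-2.1667)·(-1.3333) + (0.8333)·(-2.3333) + (-1.1667)·(3.6667)) / 5 = 6.6667/5 = 1.3333
  S[B,B] = ((-1.3333)·(-1.3333) + (3.6667)·(3.6667) + (-2.3333)·(-2.3333) + (-1.3333)·(-1.3333) + (-2.3333)·(-2.3333) + (3.6667)·(3.6667)) / 5 = 41.3333/5 = 8.2667

S is symmetric (S[j,i] = S[i,j]). Assembling:

S = [[3.3667, 1.3333],
 [1.3333, 8.2667]]


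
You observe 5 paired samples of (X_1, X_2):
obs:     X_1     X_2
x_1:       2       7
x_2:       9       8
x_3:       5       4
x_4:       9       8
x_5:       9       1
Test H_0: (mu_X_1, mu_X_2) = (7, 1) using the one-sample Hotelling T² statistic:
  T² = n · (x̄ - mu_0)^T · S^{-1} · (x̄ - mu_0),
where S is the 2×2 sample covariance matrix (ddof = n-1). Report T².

Step 1 — sample mean vector:
  mean(X_1) = (2 + 9 + 5 + 9 + 9) / 5 = 34/5 = 6.8
  mean(X_2) = (7 + 8 + 4 + 8 + 1) / 5 = 28/5 = 5.6
  x̄ = (6.8, 5.6),  deviation x̄ - mu_0 = (6.8, 5.6) - (7, 1) = (-0.2, 4.6).

Step 2 — sample covariance matrix, S[i,j] = (1/(n-1)) · Σ_k (x_{k,i} - mean_i) · (x_{k,j} - mean_j), divisor n-1 = 4:
  S[X_1,X_1] = ((-4.8)·(-4.8) + (2.2)·(2.2) + (-1.8)·(-1.8) + (2.2)·(2.2) + (2.2)·(2.2)) / 4 = 40.8/4 = 10.2
  S[X_1,X_2] = ((-4.8)·(1.4) + (2.2)·(2.4) + (-1.8)·(-1.6) + (2.2)·(2.4) + (2.2)·(-4.6)) / 4 = -3.4/4 = -0.85
  S[X_2,X_2] = ((1.4)·(1.4) + (2.4)·(2.4) + (-1.6)·(-1.6) + (2.4)·(2.4) + (-4.6)·(-4.6)) / 4 = 37.2/4 = 9.3
  S = [[10.2, -0.85],
 [-0.85, 9.3]].

Step 3 — invert S. det(S) = 10.2·9.3 - (-0.85)² = 94.1375.
  S^{-1} = (1/det) · [[d, -b], [-b, a]] = [[0.0988, 0.009],
 [0.009, 0.1084]].

Step 4 — quadratic form (x̄ - mu_0)^T · S^{-1} · (x̄ - mu_0):
  S^{-1} · (x̄ - mu_0) = (0.0218, 0.4966),
  (x̄ - mu_0)^T · [...] = (-0.2)·(0.0218) + (4.6)·(0.4966) = 2.2801.

Step 5 — scale by n: T² = 5 · 2.2801 = 11.4003.

T² ≈ 11.4003


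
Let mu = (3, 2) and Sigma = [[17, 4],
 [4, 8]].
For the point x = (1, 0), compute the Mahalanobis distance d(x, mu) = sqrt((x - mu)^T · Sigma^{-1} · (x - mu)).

Step 1 — centre the observation: (x - mu) = (-2, -2).

Step 2 — invert Sigma. det(Sigma) = 17·8 - (4)² = 120.
  Sigma^{-1} = (1/det) · [[d, -b], [-b, a]] = [[0.0667, -0.0333],
 [-0.0333, 0.1417]].

Step 3 — form the quadratic (x - mu)^T · Sigma^{-1} · (x - mu):
  Sigma^{-1} · (x - mu) = (-0.0667, -0.2167).
  (x - mu)^T · [Sigma^{-1} · (x - mu)] = (-2)·(-0.0667) + (-2)·(-0.2167) = 0.5667.

Step 4 — take square root: d = √(0.5667) ≈ 0.7528.

d(x, mu) = √(0.5667) ≈ 0.7528


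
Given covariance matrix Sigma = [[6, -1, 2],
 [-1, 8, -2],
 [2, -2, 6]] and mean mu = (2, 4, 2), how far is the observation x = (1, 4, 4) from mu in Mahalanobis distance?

Step 1 — centre the observation: (x - mu) = (-1, 0, 2).

Step 2 — invert Sigma (cofactor / det for 3×3, or solve directly):
  Sigma^{-1} = [[0.188, 0.0085, -0.0598],
 [0.0085, 0.1368, 0.0427],
 [-0.0598, 0.0427, 0.2009]].

Step 3 — form the quadratic (x - mu)^T · Sigma^{-1} · (x - mu):
  Sigma^{-1} · (x - mu) = (-0.3077, 0.0769, 0.4615).
  (x - mu)^T · [Sigma^{-1} · (x - mu)] = (-1)·(-0.3077) + (0)·(0.0769) + (2)·(0.4615) = 1.2308.

Step 4 — take square root: d = √(1.2308) ≈ 1.1094.

d(x, mu) = √(1.2308) ≈ 1.1094


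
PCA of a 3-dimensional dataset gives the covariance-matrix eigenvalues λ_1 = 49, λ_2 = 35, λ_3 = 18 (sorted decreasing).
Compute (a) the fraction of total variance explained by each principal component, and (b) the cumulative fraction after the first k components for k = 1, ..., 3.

Step 1 — total variance = trace(Sigma) = Σ λ_i = 49 + 35 + 18 = 102.

Step 2 — fraction explained by component i = λ_i / Σ λ:
  PC1: 49/102 = 0.4804
  PC2: 35/102 = 0.3431
  PC3: 18/102 = 0.1765

Step 3 — cumulative fraction after k components = (λ_1 + ... + λ_k) / Σ λ:
  k = 1: 49/102 = 0.4804
  k = 2: (49 + 35)/102 = 84/102 = 0.8235
  k = 3: (49 + 35 + 18)/102 = 102/102 = 1

Summary (fraction, with percent):

explained: PC1 0.4804 (48.04%), PC2 0.3431 (34.31%), PC3 0.1765 (17.65%);  cumulative: 0.4804, 0.8235, 1


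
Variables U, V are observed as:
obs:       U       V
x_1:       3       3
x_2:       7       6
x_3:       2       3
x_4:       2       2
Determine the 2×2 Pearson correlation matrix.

Step 1 — column means:
  mean(U) = (3 + 7 + 2 + 2) / 4 = 14/4 = 3.5
  mean(V) = (3 + 6 + 3 + 2) / 4 = 14/4 = 3.5

Step 2 — sample variances and covariances s[i,j] = (1/(n-1)) · Σ_k (x_{k,i} - mean_i) · (x_{k,j} - mean_j), with n-1 = 3:
  s[U,U] = ((-0.5)·(-0.5) + (3.5)·(3.5) + (-1.5)·(-1.5) + (-1.5)·(-1.5)) / 3 = 17/3 = 5.6667
  s[U,V] = ((-0.5)·(-0.5) + (3.5)·(2.5) + (-1.5)·(-0.5) + (-1.5)·(-1.5)) / 3 = 12/3 = 4
  s[V,V] = ((-0.5)·(-0.5) + (2.5)·(2.5) + (-0.5)·(-0.5) + (-1.5)·(-1.5)) / 3 = 9/3 = 3
  Sample standard deviations s_i = √(s[i,i]):
  s(U) = √(5.6667) = 2.3805
  s(V) = √(3) = 1.7321

Step 3 — r_{ij} = s_{ij} / (s_i · s_j):
  r[U,U] = 1 (diagonal).
  r[U,V] = 4 / (2.3805 · 1.7321) = 4 / 4.1231 = 0.9701
  r[V,V] = 1 (diagonal).

R is symmetric with unit diagonal. Assembling:

R = [[1, 0.9701],
 [0.9701, 1]]


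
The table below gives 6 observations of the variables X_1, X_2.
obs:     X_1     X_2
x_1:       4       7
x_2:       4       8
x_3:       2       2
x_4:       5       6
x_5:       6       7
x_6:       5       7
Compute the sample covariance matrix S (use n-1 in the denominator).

Step 1 — column means:
  mean(X_1) = (4 + 4 + 2 + 5 + 6 + 5) / 6 = 26/6 = 4.3333
  mean(X_2) = (7 + 8 + 2 + 6 + 7 + 7) / 6 = 37/6 = 6.1667

Step 2 — sample covariance S[i,j] = (1/(n-1)) · Σ_k (x_{k,i} - mean_i) · (x_{k,j} - mean_j), with n-1 = 5.
  S[X_1,X_1] = ((-0.3333)·(-0.3333) + (-0.3333)·(-0.3333) + (-2.3333)·(-2.3333) + (0.6667)·(0.6667) + (1.6667)·(1.6667) + (0.6667)·(0.6667)) / 5 = 9.3333/5 = 1.8667
  S[X_1,X_2] = ((-0.3333)·(0.8333) + (-0.3333)·(1.8333) + (-2.3333)·(-4.1667) + (0.6667)·(-0.1667) + (1.6667)·(0.8333) + (0.6667)·(0.8333)) / 5 = 10.6667/5 = 2.1333
  S[X_2,X_2] = ((0.8333)·(0.8333) + (1.8333)·(1.8333) + (-4.1667)·(-4.1667) + (-0.1667)·(-0.1667) + (0.8333)·(0.8333) + (0.8333)·(0.8333)) / 5 = 22.8333/5 = 4.5667

S is symmetric (S[j,i] = S[i,j]). Assembling:

S = [[1.8667, 2.1333],
 [2.1333, 4.5667]]


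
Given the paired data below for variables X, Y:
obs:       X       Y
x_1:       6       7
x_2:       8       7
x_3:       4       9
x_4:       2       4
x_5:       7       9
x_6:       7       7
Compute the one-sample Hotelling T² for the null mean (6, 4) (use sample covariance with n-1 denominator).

Step 1 — sample mean vector:
  mean(X) = (6 + 8 + 4 + 2 + 7 + 7) / 6 = 34/6 = 5.6667
  mean(Y) = (7 + 7 + 9 + 4 + 9 + 7) / 6 = 43/6 = 7.1667
  x̄ = (5.6667, 7.1667),  deviation x̄ - mu_0 = (5.6667, 7.1667) - (6, 4) = (-0.3333, 3.1667).

Step 2 — sample covariance matrix, S[i,j] = (1/(n-1)) · Σ_k (x_{k,i} - mean_i) · (x_{k,j} - mean_j), divisor n-1 = 5:
  S[X,X] = ((0.3333)·(0.3333) + (2.3333)·(2.3333) + (-1.6667)·(-1.6667) + (-3.6667)·(-3.6667) + (1.3333)·(1.3333) + (1.3333)·(1.3333)) / 5 = 25.3333/5 = 5.0667
  S[X,Y] = ((0.3333)·(-0.1667) + (2.3333)·(-0.1667) + (-1.6667)·(1.8333) + (-3.6667)·(-3.1667) + (1.3333)·(1.8333) + (1.3333)·(-0.1667)) / 5 = 10.3333/5 = 2.0667
  S[Y,Y] = ((-0.1667)·(-0.1667) + (-0.1667)·(-0.1667) + (1.8333)·(1.8333) + (-3.1667)·(-3.1667) + (1.8333)·(1.8333) + (-0.1667)·(-0.1667)) / 5 = 16.8333/5 = 3.3667
  S = [[5.0667, 2.0667],
 [2.0667, 3.3667]].

Step 3 — invert S. det(S) = 5.0667·3.3667 - (2.0667)² = 12.7867.
  S^{-1} = (1/det) · [[d, -b], [-b, a]] = [[0.2633, -0.1616],
 [-0.1616, 0.3962]].

Step 4 — quadratic form (x̄ - mu_0)^T · S^{-1} · (x̄ - mu_0):
  S^{-1} · (x̄ - mu_0) = (-0.5996, 1.3087),
  (x̄ - mu_0)^T · [...] = (-0.3333)·(-0.5996) + (3.1667)·(1.3087) = 4.3439.

Step 5 — scale by n: T² = 6 · 4.3439 = 26.0636.

T² ≈ 26.0636


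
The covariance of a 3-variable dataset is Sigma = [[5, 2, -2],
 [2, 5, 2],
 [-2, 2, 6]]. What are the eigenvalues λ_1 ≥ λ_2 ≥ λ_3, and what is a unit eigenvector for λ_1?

Step 1 — characteristic polynomial p(λ) = det(λI - Sigma) = λ³ - tr·λ² + c_1·λ - det, where tr = trace, c_1 = sum of the principal 2×2 minors, det = det(Sigma):
  tr = 5 + 5 + 6 = 16,
  c_1 = (5·5 - (2)²) + (5·6 - (-2)²) + (5·6 - (2)²) = 21 + 26 + 26 = 73,
  det = 5·(5·6 - (2)²) - (2)·((2)·6 - (2)·(-2)) + (-2)·((2)·(2) - 5·(-2)) = 5·(26) - (2)·(16) + (-2)·(14) = 70.
  So p(λ) = λ³ - 16λ² + 73λ - 70.
Step 2 — look for an integer root (rational root theorem: any rational root is an integer divisor of 70). Testing λ = 7:
  p(7) = 343 - 784 + 511 - 70 = 0  ✓
  Dividing out (λ - 7): p(λ) = (λ - 7)(λ² - 9λ + 10).
Step 3 — remaining eigenvalues from the quadratic λ² - 9λ + 10 = 0:
  Δ = 9² - 4·10 = 81 - 40 = 41,  λ = (9 ± √41)/2 = (9 ± 6.4031)/2 ≈ 7.7016 or 1.2984.
  Sorted: λ_1 = 7.7016,  λ_2 = 7,  λ_3 = 1.2984  (check: sum = 16 = tr ✓).

Step 4 — unit eigenvector for λ_1 ≈ 7.7016: v spans the null space of (Sigma - λ_1 I), whose rows are
  r_1 = (-2.7016, 2, -2),  r_2 = (2, -2.7016, 2),  r_3 = (-2, 2, -1.7016).
  v is orthogonal to every row, so take v ∝ r_1 × r_2 = ((2)·(2) - (-2)·(-2.7016), (-2)·(2) - (-2.7016)·(2), (-2.7016)·(-2.7016) - (2)·(2)) ≈ (-1.4031, 1.4031, 3.2984).
  Rescale (multiply by -1 so the first nonzero entry is positive): u = (1.4031, -1.4031, -3.2984).
  ||u|| = √((1.4031)² + (-1.4031)² + (-3.2984)²) = √(14.8172) ≈ 3.8493,  v_1 = u/||u|| ≈ (0.3645, -0.3645, -0.8569) (||v_1|| = 1).

λ_1 = 7.7016,  λ_2 = 7,  λ_3 = 1.2984;  v_1 ≈ (0.3645, -0.3645, -0.8569)
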